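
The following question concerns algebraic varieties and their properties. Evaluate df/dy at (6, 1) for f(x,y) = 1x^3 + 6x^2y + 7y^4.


df/dy = 6*x^2 + 4*7*y^3
At (6,1): 6*6^2 + 4*7*1^3
= 216 + 28
= 244

244


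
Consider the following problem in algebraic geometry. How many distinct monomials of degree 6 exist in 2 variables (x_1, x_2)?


The number of degree-6 monomials in 2 variables is C(d+n-1, n-1).
= C(6+2-1, 2-1) = C(7, 1)
= 7

7


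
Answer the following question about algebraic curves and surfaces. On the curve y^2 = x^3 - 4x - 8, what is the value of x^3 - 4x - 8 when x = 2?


Compute x^3 - 4x - 8 at x = 2:
x^3 = 2^3 = 8
(-4)*x = (-4)*2 = -8
Sum: 8 - 8 - 8 = -8

-8


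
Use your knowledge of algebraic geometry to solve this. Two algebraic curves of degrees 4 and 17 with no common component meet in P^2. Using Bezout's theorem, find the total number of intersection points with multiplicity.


Bezout's theorem states the intersection count equals the product of degrees.
Intersection count = 4 * 17 = 68

68


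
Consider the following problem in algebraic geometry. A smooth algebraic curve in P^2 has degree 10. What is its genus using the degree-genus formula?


Using the genus formula for smooth plane curves:
g = (d-1)(d-2)/2
g = (10-1)(10-2)/2
g = 9*8/2
g = 72/2 = 36

36


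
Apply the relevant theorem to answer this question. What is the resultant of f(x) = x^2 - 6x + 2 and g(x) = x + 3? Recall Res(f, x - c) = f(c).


For Res(f, x - c), we evaluate f at x = c.
f(-3) = (-3)^2 - 6*(-3) + 2
= 9 + 18 + 2
= 27 + 2 = 29
Res(f, g) = 29

29


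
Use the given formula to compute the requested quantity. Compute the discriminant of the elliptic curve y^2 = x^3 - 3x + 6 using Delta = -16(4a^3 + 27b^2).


Compute each component:
4a^3 = 4*(-3)^3 = 4*(-27) = -108
27b^2 = 27*6^2 = 27*36 = 972
4a^3 + 27b^2 = -108 + 972 = 864
Delta = -16*864 = -13824

-13824


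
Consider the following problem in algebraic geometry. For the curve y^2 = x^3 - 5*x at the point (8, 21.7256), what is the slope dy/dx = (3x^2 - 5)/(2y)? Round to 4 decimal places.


Using implicit differentiation of y^2 = x^3 - 5*x:
2y * dy/dx = 3x^2 - 5
dy/dx = (3x^2 - 5)/(2y)
Numerator: 3*8^2 - 5 = 187
Denominator: 2*21.7256 = 43.4512
dy/dx = 187/43.4512 = 4.3037

4.3037


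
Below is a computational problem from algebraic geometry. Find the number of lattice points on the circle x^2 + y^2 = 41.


Systematically check integer values of x where x^2 <= 41.
For each valid x, check if 41 - x^2 is a perfect square.
x=4: 41 - 16 = 25, sqrt = 5 (valid)
x=5: 41 - 25 = 16, sqrt = 4 (valid)
Total integer solutions found: 8

8


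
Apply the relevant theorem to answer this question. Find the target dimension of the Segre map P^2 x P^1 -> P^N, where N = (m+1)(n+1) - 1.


The Segre embedding maps P^m x P^n into P^N via
all products of coordinates from each factor.
N = (m+1)(n+1) - 1
N = (2+1)(1+1) - 1
N = 3*2 - 1
N = 6 - 1 = 5

5


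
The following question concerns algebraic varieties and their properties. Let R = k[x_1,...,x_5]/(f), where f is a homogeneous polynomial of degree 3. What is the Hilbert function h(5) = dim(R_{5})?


For R = k[x_1,...,x_n]/(f) with f homogeneous of degree e:
The Hilbert series is (1 - t^e)/(1 - t)^n.
So h(d) = C(d+n-1, n-1) - C(d-e+n-1, n-1) for d >= e.
With n=5, e=3, d=5:
C(5+5-1, 5-1) = C(9, 4) = 126
C(5-3+5-1, 5-1) = C(6, 4) = 15
h(5) = 126 - 15 = 111

111


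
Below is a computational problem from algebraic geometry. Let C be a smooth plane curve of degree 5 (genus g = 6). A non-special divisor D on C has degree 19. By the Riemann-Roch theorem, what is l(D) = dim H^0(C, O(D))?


First, compute the genus of a smooth plane curve of degree 5:
g = (d-1)(d-2)/2 = (5-1)(5-2)/2 = 6
For a non-special divisor D (i.e., h^1(D) = 0), Riemann-Roch gives:
l(D) = deg(D) - g + 1
Since deg(D) = 19 >= 2g - 1 = 11, D is non-special.
l(D) = 19 - 6 + 1 = 14

14


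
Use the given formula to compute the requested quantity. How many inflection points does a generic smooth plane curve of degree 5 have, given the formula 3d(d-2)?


For a general smooth plane curve C of degree d, the inflection points are
the intersection of C with its Hessian curve, which has degree 3(d-2).
By Bezout, the total intersection number is d * 3(d-2) = 5 * 9 = 45.
For a general curve every flex is ordinary, so each contributes
multiplicity 1 to C·Hess(C), and the number of distinct inflection
points is 3d(d-2).
Inflection points = 3*5*(5-2) = 3*5*3 = 45

45


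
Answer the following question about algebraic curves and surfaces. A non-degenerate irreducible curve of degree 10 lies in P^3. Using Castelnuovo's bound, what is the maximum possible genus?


Castelnuovo's bound: write d - 1 = m(r-1) + epsilon with 0 <= epsilon < r-1.
d - 1 = 10 - 1 = 9
r - 1 = 3 - 1 = 2
9 = 4*2 + 1, so m = 4, epsilon = 1
pi(d, r) = m(m-1)(r-1)/2 + m*epsilon
= 4*3*2/2 + 4*1
= 24/2 + 4
= 12 + 4 = 16

16


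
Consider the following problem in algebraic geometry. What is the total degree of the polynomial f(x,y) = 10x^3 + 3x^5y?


Examine each term for its total degree (sum of exponents).
  Term '10x^3' has total degree 3+0 = 3.
  Term '3x^5y' has total degree 5+1 = 6.
The maximum total degree among all terms is 6.

6


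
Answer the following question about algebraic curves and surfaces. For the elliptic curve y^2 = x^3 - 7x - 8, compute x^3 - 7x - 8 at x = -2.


Compute x^3 - 7x - 8 at x = -2:
x^3 = (-2)^3 = -8
(-7)*x = (-7)*(-2) = 14
Sum: -8 + 14 - 8 = -2

-2


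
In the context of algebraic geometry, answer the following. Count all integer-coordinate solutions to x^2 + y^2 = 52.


Systematically check integer values of x where x^2 <= 52.
For each valid x, check if 52 - x^2 is a perfect square.
x=4: 52 - 16 = 36, sqrt = 6 (valid)
x=6: 52 - 36 = 16, sqrt = 4 (valid)
Total integer solutions found: 8

8


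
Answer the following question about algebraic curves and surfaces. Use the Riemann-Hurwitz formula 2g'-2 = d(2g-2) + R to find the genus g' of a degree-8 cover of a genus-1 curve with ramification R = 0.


Riemann-Hurwitz formula: 2g' - 2 = d(2g - 2) + R
Given: d = 8, g = 1, R = 0
2g' - 2 = 8*(2*1 - 2) + 0
2g' - 2 = 8*0 + 0
2g' - 2 = 0 + 0 = 0
2g' = 2
g' = 1

1


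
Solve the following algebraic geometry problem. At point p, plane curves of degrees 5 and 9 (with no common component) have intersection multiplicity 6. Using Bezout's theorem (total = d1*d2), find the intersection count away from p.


By Bezout's theorem, the total intersection number is d1 * d2.
Total = 5 * 9 = 45
Intersection multiplicity at p = 6
Remaining intersections = 45 - 6 = 39

39


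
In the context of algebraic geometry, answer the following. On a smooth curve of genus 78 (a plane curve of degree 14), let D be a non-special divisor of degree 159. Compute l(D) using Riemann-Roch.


First, compute the genus of a smooth plane curve of degree 14:
g = (d-1)(d-2)/2 = (14-1)(14-2)/2 = 78
For a non-special divisor D (i.e., h^1(D) = 0), Riemann-Roch gives:
l(D) = deg(D) - g + 1
Since deg(D) = 159 >= 2g - 1 = 155, D is non-special.
l(D) = 159 - 78 + 1 = 82

82


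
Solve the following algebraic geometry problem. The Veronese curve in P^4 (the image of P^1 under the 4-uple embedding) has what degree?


The rational normal curve in P^4 is the image of P^1 under the 4-uple Veronese.
A general hyperplane in P^4 pulls back to a degree-4 form on P^1, which has 4 zeros,
so the curve meets a general hyperplane in 4 points. Degree = 4.

4


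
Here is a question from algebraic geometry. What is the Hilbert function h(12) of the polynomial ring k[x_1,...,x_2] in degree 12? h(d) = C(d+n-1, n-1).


The Hilbert function for the polynomial ring in 2 variables is:
h(d) = C(d+n-1, n-1)
h(12) = C(12+2-1, 2-1) = C(13, 1)
= 13! / (1! * 12!)
= 13

13


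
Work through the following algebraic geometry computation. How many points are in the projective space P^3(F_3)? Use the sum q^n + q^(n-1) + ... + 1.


P^3(F_3) has (q^(n+1) - 1)/(q - 1) points.
= 3^3 + 3^2 + 3^1 + 3^0
= 27 + 9 + 3 + 1
= 40

40


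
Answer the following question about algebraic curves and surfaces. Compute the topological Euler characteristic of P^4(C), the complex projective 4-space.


The complex projective space P^4 has one cell in each even real dimension 0, 2, ..., 8.
The cohomology groups are H^{2k}(P^4) = Z for k = 0,...,4, and 0 otherwise.
Euler characteristic = sum of Betti numbers = 1 per even-dimensional cohomology group.
chi(P^4) = 4 + 1 = 5

5


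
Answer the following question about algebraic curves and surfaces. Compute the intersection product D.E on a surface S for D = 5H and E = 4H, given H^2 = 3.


Using bilinearity of the intersection pairing on a surface S:
(aH).(bH) = ab * (H.H)
We have H^2 = 3.
D.E = (5H).(4H) = 5*4*3
= 20*3
= 60

60


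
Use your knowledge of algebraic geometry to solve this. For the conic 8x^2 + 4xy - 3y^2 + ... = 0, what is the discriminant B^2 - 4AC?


The discriminant of a conic Ax^2 + Bxy + Cy^2 + ... = 0 is B^2 - 4AC.
B^2 = 4^2 = 16
4AC = 4*8*(-3) = -96
Discriminant = 16 + 96 = 112

112


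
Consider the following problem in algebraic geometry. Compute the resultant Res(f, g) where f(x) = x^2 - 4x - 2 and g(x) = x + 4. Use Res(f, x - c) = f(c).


For Res(f, x - c), we evaluate f at x = c.
f(-4) = (-4)^2 - 4*(-4) - 2
= 16 + 16 - 2
= 32 - 2 = 30
Res(f, g) = 30

30


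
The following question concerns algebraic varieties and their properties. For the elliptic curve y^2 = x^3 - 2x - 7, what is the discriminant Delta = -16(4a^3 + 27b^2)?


Compute each component:
4a^3 = 4*(-2)^3 = 4*(-8) = -32
27b^2 = 27*(-7)^2 = 27*49 = 1323
4a^3 + 27b^2 = -32 + 1323 = 1291
Delta = -16*1291 = -20656

-20656


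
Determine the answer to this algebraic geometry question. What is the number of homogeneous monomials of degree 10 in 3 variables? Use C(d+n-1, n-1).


The number of degree-10 monomials in 3 variables is C(d+n-1, n-1).
= C(10+3-1, 3-1) = C(12, 2)
= 66

66


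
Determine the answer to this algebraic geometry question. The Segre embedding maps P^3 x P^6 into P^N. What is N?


The Segre embedding maps P^m x P^n into P^N via
all products of coordinates from each factor.
N = (m+1)(n+1) - 1
N = (3+1)(6+1) - 1
N = 4*7 - 1
N = 28 - 1 = 27

27


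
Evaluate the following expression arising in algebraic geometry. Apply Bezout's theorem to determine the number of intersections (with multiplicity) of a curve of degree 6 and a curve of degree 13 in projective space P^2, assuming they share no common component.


Bezout's theorem states the intersection count equals the product of degrees.
Intersection count = 6 * 13 = 78

78


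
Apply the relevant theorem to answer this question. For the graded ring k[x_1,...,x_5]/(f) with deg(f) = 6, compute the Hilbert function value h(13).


For R = k[x_1,...,x_n]/(f) with f homogeneous of degree e:
The Hilbert series is (1 - t^e)/(1 - t)^n.
So h(d) = C(d+n-1, n-1) - C(d-e+n-1, n-1) for d >= e.
With n=5, e=6, d=13:
C(13+5-1, 5-1) = C(17, 4) = 2380
C(13-6+5-1, 5-1) = C(11, 4) = 330
h(13) = 2380 - 330 = 2050

2050


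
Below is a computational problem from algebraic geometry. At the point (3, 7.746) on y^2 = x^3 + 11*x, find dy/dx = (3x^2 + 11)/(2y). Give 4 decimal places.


Using implicit differentiation of y^2 = x^3 + 11*x:
2y * dy/dx = 3x^2 + 11
dy/dx = (3x^2 + 11)/(2y)
Numerator: 3*3^2 + 11 = 38
Denominator: 2*7.746 = 15.492
dy/dx = 38/15.492 = 2.4529

2.4529


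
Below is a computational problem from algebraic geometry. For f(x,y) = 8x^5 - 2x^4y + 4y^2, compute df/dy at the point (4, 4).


df/dy = (-2)*x^4 + 2*4*y^1
At (4,4): (-2)*4^4 + 2*4*4^1
= -512 + 32
= -480

-480


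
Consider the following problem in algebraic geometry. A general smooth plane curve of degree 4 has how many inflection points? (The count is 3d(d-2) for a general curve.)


For a general smooth plane curve C of degree d, the inflection points are
the intersection of C with its Hessian curve, which has degree 3(d-2).
By Bezout, the total intersection number is d * 3(d-2) = 4 * 6 = 24.
For a general curve every flex is ordinary, so each contributes
multiplicity 1 to C·Hess(C), and the number of distinct inflection
points is 3d(d-2).
Inflection points = 3*4*(4-2) = 3*4*2 = 24

24


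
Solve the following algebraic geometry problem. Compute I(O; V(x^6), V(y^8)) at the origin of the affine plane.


The intersection multiplicity of V(x^a) and V(y^b) at the origin is:
I(O; V(x^6), V(y^8)) = dim_k(k[x,y]/(x^6, y^8))
A basis for k[x,y]/(x^6, y^8) is the set of monomials x^i * y^j
where 0 <= i < 6 and 0 <= j < 8.
The number of such monomials is 6 * 8 = 48

48


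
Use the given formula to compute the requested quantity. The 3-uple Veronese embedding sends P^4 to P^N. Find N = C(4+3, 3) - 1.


The Veronese embedding v_d: P^n -> P^N maps each point to all
degree-d monomials in n+1 homogeneous coordinates.
N = C(n+d, d) - 1
N = C(4+3, 3) - 1
N = C(7, 3) - 1
C(7, 3) = 35
N = 35 - 1 = 34

34


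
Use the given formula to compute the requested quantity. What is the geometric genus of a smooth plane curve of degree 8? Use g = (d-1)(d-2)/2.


Using the genus formula for smooth plane curves:
g = (d-1)(d-2)/2
g = (8-1)(8-2)/2
g = 7*6/2
g = 42/2 = 21

21


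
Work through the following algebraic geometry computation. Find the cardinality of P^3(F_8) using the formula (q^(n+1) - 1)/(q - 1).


P^3(F_8) has (q^(n+1) - 1)/(q - 1) points.
= 8^3 + 8^2 + 8^1 + 8^0
= 512 + 64 + 8 + 1
= 585

585


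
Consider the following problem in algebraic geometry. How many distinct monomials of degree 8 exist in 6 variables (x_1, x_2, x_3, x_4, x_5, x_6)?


The number of degree-8 monomials in 6 variables is C(d+n-1, n-1).
= C(8+6-1, 6-1) = C(13, 5)
= 1287

1287


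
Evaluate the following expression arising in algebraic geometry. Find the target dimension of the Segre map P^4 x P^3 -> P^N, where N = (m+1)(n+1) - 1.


The Segre embedding maps P^m x P^n into P^N via
all products of coordinates from each factor.
N = (m+1)(n+1) - 1
N = (4+1)(3+1) - 1
N = 5*4 - 1
N = 20 - 1 = 19

19


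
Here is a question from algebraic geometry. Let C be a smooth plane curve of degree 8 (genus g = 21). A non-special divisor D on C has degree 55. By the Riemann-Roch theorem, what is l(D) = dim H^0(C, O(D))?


First, compute the genus of a smooth plane curve of degree 8:
g = (d-1)(d-2)/2 = (8-1)(8-2)/2 = 21
For a non-special divisor D (i.e., h^1(D) = 0), Riemann-Roch gives:
l(D) = deg(D) - g + 1
Since deg(D) = 55 >= 2g - 1 = 41, D is non-special.
l(D) = 55 - 21 + 1 = 35

35


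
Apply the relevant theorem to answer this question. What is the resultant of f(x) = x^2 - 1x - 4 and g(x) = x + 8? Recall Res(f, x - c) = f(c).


For Res(f, x - c), we evaluate f at x = c.
f(-8) = (-8)^2 - 1*(-8) - 4
= 64 + 8 - 4
= 72 - 4 = 68
Res(f, g) = 68

68


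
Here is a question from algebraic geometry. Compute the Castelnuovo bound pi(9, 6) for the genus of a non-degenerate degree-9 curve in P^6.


Castelnuovo's bound: write d - 1 = m(r-1) + epsilon with 0 <= epsilon < r-1.
d - 1 = 9 - 1 = 8
r - 1 = 6 - 1 = 5
8 = 1*5 + 3, so m = 1, epsilon = 3
pi(d, r) = m(m-1)(r-1)/2 + m*epsilon
= 1*0*5/2 + 1*3
= 0/2 + 3
= 0 + 3 = 3

3


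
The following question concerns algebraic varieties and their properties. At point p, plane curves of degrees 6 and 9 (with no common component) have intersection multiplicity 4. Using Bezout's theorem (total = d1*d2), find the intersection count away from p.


By Bezout's theorem, the total intersection number is d1 * d2.
Total = 6 * 9 = 54
Intersection multiplicity at p = 4
Remaining intersections = 54 - 4 = 50

50


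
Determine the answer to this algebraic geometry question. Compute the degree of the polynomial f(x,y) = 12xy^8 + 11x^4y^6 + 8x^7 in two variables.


Examine each term for its total degree (sum of exponents).
  Term '12xy^8' has total degree 1+8 = 9.
  Term '11x^4y^6' has total degree 4+6 = 10.
  Term '8x^7' has total degree 7+0 = 7.
The maximum total degree among all terms is 10.

10


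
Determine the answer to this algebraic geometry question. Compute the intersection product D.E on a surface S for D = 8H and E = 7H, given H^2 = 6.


Using bilinearity of the intersection pairing on a surface S:
(aH).(bH) = ab * (H.H)
We have H^2 = 6.
D.E = (8H).(7H) = 8*7*6
= 56*6
= 336

336


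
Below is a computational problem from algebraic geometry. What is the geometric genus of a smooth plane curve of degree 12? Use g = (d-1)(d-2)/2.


Using the genus formula for smooth plane curves:
g = (d-1)(d-2)/2
g = (12-1)(12-2)/2
g = 11*10/2
g = 110/2 = 55

55


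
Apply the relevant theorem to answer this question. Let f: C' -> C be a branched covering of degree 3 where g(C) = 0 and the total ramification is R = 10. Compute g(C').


Riemann-Hurwitz formula: 2g' - 2 = d(2g - 2) + R
Given: d = 3, g = 0, R = 10
2g' - 2 = 3*(2*0 - 2) + 10
2g' - 2 = 3*(-2) + 10
2g' - 2 = -6 + 10 = 4
2g' = 6
g' = 3

3


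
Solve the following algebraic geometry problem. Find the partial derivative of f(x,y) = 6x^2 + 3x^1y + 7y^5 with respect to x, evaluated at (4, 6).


df/dx = 2*6*x^1 + 1*3*x^0*y
At (4,6): 2*6*4^1 + 1*3*4^0*6
= 48 + 18
= 66

66


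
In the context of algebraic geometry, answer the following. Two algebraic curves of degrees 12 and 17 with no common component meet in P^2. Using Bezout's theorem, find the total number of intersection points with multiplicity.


Bezout's theorem states the intersection count equals the product of degrees.
Intersection count = 12 * 17 = 204

204


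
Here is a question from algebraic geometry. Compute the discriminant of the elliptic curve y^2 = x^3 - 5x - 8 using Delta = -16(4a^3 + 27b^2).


Compute each component:
4a^3 = 4*(-5)^3 = 4*(-125) = -500
27b^2 = 27*(-8)^2 = 27*64 = 1728
4a^3 + 27b^2 = -500 + 1728 = 1228
Delta = -16*1228 = -19648

-19648


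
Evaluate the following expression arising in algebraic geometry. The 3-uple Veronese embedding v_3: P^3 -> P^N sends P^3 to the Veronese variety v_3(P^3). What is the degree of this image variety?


The Veronese variety v_3(P^3) has degree d^r.
d^r = 3^3 = 27

27


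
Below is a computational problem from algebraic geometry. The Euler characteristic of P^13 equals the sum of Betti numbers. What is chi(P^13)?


The complex projective space P^13 has one cell in each even real dimension 0, 2, ..., 26.
The cohomology groups are H^{2k}(P^13) = Z for k = 0,...,13, and 0 otherwise.
Euler characteristic = sum of Betti numbers = 1 per even-dimensional cohomology group.
chi(P^13) = 13 + 1 = 14

14


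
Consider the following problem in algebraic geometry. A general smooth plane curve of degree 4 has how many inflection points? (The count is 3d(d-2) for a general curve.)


For a general smooth plane curve C of degree d, the inflection points are
the intersection of C with its Hessian curve, which has degree 3(d-2).
By Bezout, the total intersection number is d * 3(d-2) = 4 * 6 = 24.
For a general curve every flex is ordinary, so each contributes
multiplicity 1 to C·Hess(C), and the number of distinct inflection
points is 3d(d-2).
Inflection points = 3*4*(4-2) = 3*4*2 = 24

24


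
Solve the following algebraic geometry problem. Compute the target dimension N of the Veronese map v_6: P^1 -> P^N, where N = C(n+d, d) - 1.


The Veronese embedding v_d: P^n -> P^N maps each point to all
degree-d monomials in n+1 homogeneous coordinates.
N = C(n+d, d) - 1
N = C(1+6, 6) - 1
N = C(7, 6) - 1
C(7, 6) = 7
N = 7 - 1 = 6

6


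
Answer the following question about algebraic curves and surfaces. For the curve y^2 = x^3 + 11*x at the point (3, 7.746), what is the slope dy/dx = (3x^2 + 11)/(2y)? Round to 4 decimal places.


Using implicit differentiation of y^2 = x^3 + 11*x:
2y * dy/dx = 3x^2 + 11
dy/dx = (3x^2 + 11)/(2y)
Numerator: 3*3^2 + 11 = 38
Denominator: 2*7.746 = 15.492
dy/dx = 38/15.492 = 2.4529

2.4529


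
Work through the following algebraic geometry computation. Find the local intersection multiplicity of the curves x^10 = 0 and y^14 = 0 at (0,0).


The intersection multiplicity of V(x^a) and V(y^b) at the origin is:
I(O; V(x^10), V(y^14)) = dim_k(k[x,y]/(x^10, y^14))
A basis for k[x,y]/(x^10, y^14) is the set of monomials x^i * y^j
where 0 <= i < 10 and 0 <= j < 14.
The number of such monomials is 10 * 14 = 140

140


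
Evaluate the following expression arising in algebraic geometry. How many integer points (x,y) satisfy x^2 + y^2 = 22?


Systematically check integer values of x where x^2 <= 22.
For each valid x, check if 22 - x^2 is a perfect square.
Total integer solutions found: 0

0


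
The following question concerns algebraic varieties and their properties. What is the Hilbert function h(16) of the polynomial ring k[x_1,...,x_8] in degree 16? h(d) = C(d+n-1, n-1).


The Hilbert function for the polynomial ring in 8 variables is:
h(d) = C(d+n-1, n-1)
h(16) = C(16+8-1, 8-1) = C(23, 7)
= 23! / (7! * 16!)
= 245157

245157


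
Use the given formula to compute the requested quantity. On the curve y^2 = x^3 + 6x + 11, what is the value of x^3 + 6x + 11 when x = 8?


Compute x^3 + 6x + 11 at x = 8:
x^3 = 8^3 = 512
6*x = 6*8 = 48
Sum: 512 + 48 + 11 = 571

571


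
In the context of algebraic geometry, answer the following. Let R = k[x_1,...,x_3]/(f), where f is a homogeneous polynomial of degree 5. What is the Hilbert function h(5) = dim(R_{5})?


For R = k[x_1,...,x_n]/(f) with f homogeneous of degree e:
The Hilbert series is (1 - t^e)/(1 - t)^n.
So h(d) = C(d+n-1, n-1) - C(d-e+n-1, n-1) for d >= e.
With n=3, e=5, d=5:
C(5+3-1, 3-1) = C(7, 2) = 21
C(5-5+3-1, 3-1) = C(2, 2) = 1
h(5) = 21 - 1 = 20

20


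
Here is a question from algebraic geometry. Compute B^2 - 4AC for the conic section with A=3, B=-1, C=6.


The discriminant of a conic Ax^2 + Bxy + Cy^2 + ... = 0 is B^2 - 4AC.
B^2 = (-1)^2 = 1
4AC = 4*3*6 = 72
Discriminant = 1 - 72 = -71

-71


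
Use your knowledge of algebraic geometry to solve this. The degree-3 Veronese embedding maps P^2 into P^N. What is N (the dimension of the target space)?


The Veronese embedding v_d: P^n -> P^N maps each point to all
degree-d monomials in n+1 homogeneous coordinates.
N = C(n+d, d) - 1
N = C(2+3, 3) - 1
N = C(5, 3) - 1
C(5, 3) = 10
N = 10 - 1 = 9

9


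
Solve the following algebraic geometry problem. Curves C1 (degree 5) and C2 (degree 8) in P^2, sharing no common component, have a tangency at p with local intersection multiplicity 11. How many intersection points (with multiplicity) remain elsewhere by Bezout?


By Bezout's theorem, the total intersection number is d1 * d2.
Total = 5 * 8 = 40
Intersection multiplicity at p = 11
Remaining intersections = 40 - 11 = 29

29


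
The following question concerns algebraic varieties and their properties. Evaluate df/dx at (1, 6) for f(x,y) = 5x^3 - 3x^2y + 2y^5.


df/dx = 3*5*x^2 + 2*(-3)*x^1*y
At (1,6): 3*5*1^2 + 2*(-3)*1^1*6
= 15 - 36
= -21

-21


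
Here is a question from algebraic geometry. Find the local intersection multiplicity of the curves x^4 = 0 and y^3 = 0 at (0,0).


The intersection multiplicity of V(x^a) and V(y^b) at the origin is:
I(O; V(x^4), V(y^3)) = dim_k(k[x,y]/(x^4, y^3))
A basis for k[x,y]/(x^4, y^3) is the set of monomials x^i * y^j
where 0 <= i < 4 and 0 <= j < 3.
The number of such monomials is 4 * 3 = 12

12


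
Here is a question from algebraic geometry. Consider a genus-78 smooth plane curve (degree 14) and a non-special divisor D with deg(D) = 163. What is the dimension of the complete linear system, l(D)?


First, compute the genus of a smooth plane curve of degree 14:
g = (d-1)(d-2)/2 = (14-1)(14-2)/2 = 78
For a non-special divisor D (i.e., h^1(D) = 0), Riemann-Roch gives:
l(D) = deg(D) - g + 1
Since deg(D) = 163 >= 2g - 1 = 155, D is non-special.
l(D) = 163 - 78 + 1 = 86

86


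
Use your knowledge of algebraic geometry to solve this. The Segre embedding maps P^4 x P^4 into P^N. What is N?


The Segre embedding maps P^m x P^n into P^N via
all products of coordinates from each factor.
N = (m+1)(n+1) - 1
N = (4+1)(4+1) - 1
N = 5*5 - 1
N = 25 - 1 = 24

24


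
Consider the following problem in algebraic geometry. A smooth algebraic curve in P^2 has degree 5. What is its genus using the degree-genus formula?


Using the genus formula for smooth plane curves:
g = (d-1)(d-2)/2
g = (5-1)(5-2)/2
g = 4*3/2
g = 12/2 = 6

6


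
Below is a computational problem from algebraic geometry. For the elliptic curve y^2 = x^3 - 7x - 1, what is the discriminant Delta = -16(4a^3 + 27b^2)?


Compute each component:
4a^3 = 4*(-7)^3 = 4*(-343) = -1372
27b^2 = 27*(-1)^2 = 27*1 = 27
4a^3 + 27b^2 = -1372 + 27 = -1345
Delta = -16*(-1345) = 21520

21520


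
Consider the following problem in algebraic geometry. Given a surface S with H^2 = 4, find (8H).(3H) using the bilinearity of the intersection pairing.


Using bilinearity of the intersection pairing on a surface S:
(aH).(bH) = ab * (H.H)
We have H^2 = 4.
D.E = (8H).(3H) = 8*3*4
= 24*4
= 96

96


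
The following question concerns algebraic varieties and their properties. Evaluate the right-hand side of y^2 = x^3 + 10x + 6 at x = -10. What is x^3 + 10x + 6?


Compute x^3 + 10x + 6 at x = -10:
x^3 = (-10)^3 = -1000
10*x = 10*(-10) = -100
Sum: -1000 - 100 + 6 = -1094

-1094


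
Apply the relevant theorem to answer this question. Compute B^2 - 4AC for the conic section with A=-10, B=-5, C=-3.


The discriminant of a conic Ax^2 + Bxy + Cy^2 + ... = 0 is B^2 - 4AC.
B^2 = (-5)^2 = 25
4AC = 4*(-10)*(-3) = 120
Discriminant = 25 - 120 = -95

-95


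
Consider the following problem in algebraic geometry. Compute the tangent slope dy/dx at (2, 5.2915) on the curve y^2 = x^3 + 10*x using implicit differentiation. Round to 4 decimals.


Using implicit differentiation of y^2 = x^3 + 10*x:
2y * dy/dx = 3x^2 + 10
dy/dx = (3x^2 + 10)/(2y)
Numerator: 3*2^2 + 10 = 22
Denominator: 2*5.2915 = 10.583
dy/dx = 22/10.583 = 2.0788

2.0788


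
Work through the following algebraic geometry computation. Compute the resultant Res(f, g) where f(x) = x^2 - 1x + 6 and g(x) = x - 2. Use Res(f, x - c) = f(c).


For Res(f, x - c), we evaluate f at x = c.
f(2) = 2^2 - 1*2 + 6
= 4 - 2 + 6
= 2 + 6 = 8
Res(f, g) = 8

8


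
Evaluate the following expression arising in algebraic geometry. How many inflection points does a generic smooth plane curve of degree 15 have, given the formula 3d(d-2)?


For a general smooth plane curve C of degree d, the inflection points are
the intersection of C with its Hessian curve, which has degree 3(d-2).
By Bezout, the total intersection number is d * 3(d-2) = 15 * 39 = 585.
For a general curve every flex is ordinary, so each contributes
multiplicity 1 to C·Hess(C), and the number of distinct inflection
points is 3d(d-2).
Inflection points = 3*15*(15-2) = 3*15*13 = 585

585


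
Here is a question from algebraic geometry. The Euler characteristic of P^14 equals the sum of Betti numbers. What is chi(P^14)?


The complex projective space P^14 has one cell in each even real dimension 0, 2, ..., 28.
The cohomology groups are H^{2k}(P^14) = Z for k = 0,...,14, and 0 otherwise.
Euler characteristic = sum of Betti numbers = 1 per even-dimensional cohomology group.
chi(P^14) = 14 + 1 = 15

15


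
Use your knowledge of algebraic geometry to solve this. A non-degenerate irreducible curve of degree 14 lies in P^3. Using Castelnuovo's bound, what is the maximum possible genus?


Castelnuovo's bound: write d - 1 = m(r-1) + epsilon with 0 <= epsilon < r-1.
d - 1 = 14 - 1 = 13
r - 1 = 3 - 1 = 2
13 = 6*2 + 1, so m = 6, epsilon = 1
pi(d, r) = m(m-1)(r-1)/2 + m*epsilon
= 6*5*2/2 + 6*1
= 60/2 + 6
= 30 + 6 = 36

36


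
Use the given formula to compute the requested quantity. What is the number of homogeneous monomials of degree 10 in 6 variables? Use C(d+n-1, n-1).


The number of degree-10 monomials in 6 variables is C(d+n-1, n-1).
= C(10+6-1, 6-1) = C(15, 5)
= 3003

3003


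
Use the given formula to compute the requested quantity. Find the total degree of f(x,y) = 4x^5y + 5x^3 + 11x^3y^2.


Examine each term for its total degree (sum of exponents).
  Term '4x^5y' has total degree 5+1 = 6.
  Term '5x^3' has total degree 3+0 = 3.
  Term '11x^3y^2' has total degree 3+2 = 5.
The maximum total degree among all terms is 6.

6


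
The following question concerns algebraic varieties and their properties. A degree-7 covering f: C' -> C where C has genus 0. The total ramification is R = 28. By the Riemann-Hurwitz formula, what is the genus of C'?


Riemann-Hurwitz formula: 2g' - 2 = d(2g - 2) + R
Given: d = 7, g = 0, R = 28
2g' - 2 = 7*(2*0 - 2) + 28
2g' - 2 = 7*(-2) + 28
2g' - 2 = -14 + 28 = 14
2g' = 16
g' = 8

8


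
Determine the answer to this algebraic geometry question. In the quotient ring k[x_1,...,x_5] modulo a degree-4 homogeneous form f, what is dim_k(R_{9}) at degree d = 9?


For R = k[x_1,...,x_n]/(f) with f homogeneous of degree e:
The Hilbert series is (1 - t^e)/(1 - t)^n.
So h(d) = C(d+n-1, n-1) - C(d-e+n-1, n-1) for d >= e.
With n=5, e=4, d=9:
C(9+5-1, 5-1) = C(13, 4) = 715
C(9-4+5-1, 5-1) = C(9, 4) = 126
h(9) = 715 - 126 = 589

589


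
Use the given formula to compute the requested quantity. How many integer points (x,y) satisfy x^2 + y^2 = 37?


Systematically check integer values of x where x^2 <= 37.
For each valid x, check if 37 - x^2 is a perfect square.
x=1: 37 - 1 = 36, sqrt = 6 (valid)
x=6: 37 - 36 = 1, sqrt = 1 (valid)
Total integer solutions found: 8

8


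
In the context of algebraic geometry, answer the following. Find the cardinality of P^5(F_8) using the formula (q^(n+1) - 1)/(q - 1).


P^5(F_8) has (q^(n+1) - 1)/(q - 1) points.
= 8^5 + 8^4 + 8^3 + 8^2 + 8^1 + 8^0
= 32768 + 4096 + 512 + 64 + 8 + 1
= 37449

37449


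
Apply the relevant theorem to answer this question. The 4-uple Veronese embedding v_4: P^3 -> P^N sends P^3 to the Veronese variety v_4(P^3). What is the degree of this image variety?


The Veronese variety v_4(P^3) has degree d^r.
d^r = 4^3 = 64

64


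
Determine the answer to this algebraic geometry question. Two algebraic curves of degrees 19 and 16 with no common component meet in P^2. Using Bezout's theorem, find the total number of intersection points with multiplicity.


Bezout's theorem states the intersection count equals the product of degrees.
Intersection count = 19 * 16 = 304

304


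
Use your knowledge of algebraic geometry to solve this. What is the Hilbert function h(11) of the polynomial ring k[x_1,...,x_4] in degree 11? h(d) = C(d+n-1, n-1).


The Hilbert function for the polynomial ring in 4 variables is:
h(d) = C(d+n-1, n-1)
h(11) = C(11+4-1, 4-1) = C(14, 3)
= 14! / (3! * 11!)
= 364

364


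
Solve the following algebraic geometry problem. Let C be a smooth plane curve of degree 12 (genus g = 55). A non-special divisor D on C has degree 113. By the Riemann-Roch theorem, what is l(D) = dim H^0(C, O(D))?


First, compute the genus of a smooth plane curve of degree 12:
g = (d-1)(d-2)/2 = (12-1)(12-2)/2 = 55
For a non-special divisor D (i.e., h^1(D) = 0), Riemann-Roch gives:
l(D) = deg(D) - g + 1
Since deg(D) = 113 >= 2g - 1 = 109, D is non-special.
l(D) = 113 - 55 + 1 = 59

59


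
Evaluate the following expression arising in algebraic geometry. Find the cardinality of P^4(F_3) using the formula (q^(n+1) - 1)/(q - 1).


P^4(F_3) has (q^(n+1) - 1)/(q - 1) points.
= 3^4 + 3^3 + 3^2 + 3^1 + 3^0
= 81 + 27 + 9 + 3 + 1
= 121

121


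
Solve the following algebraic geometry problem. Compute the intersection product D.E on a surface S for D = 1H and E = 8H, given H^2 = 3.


Using bilinearity of the intersection pairing on a surface S:
(aH).(bH) = ab * (H.H)
We have H^2 = 3.
D.E = (1H).(8H) = 1*8*3
= 8*3
= 24

24


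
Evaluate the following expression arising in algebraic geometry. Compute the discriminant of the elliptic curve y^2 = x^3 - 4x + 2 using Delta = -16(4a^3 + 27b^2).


Compute each component:
4a^3 = 4*(-4)^3 = 4*(-64) = -256
27b^2 = 27*2^2 = 27*4 = 108
4a^3 + 27b^2 = -256 + 108 = -148
Delta = -16*(-148) = 2368

2368


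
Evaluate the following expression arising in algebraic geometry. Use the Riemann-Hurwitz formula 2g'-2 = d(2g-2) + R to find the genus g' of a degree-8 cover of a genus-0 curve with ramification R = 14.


Riemann-Hurwitz formula: 2g' - 2 = d(2g - 2) + R
Given: d = 8, g = 0, R = 14
2g' - 2 = 8*(2*0 - 2) + 14
2g' - 2 = 8*(-2) + 14
2g' - 2 = -16 + 14 = -2
2g' = 0
g' = 0

0


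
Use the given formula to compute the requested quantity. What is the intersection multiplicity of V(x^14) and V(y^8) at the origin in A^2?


The intersection multiplicity of V(x^a) and V(y^b) at the origin is:
I(O; V(x^14), V(y^8)) = dim_k(k[x,y]/(x^14, y^8))
A basis for k[x,y]/(x^14, y^8) is the set of monomials x^i * y^j
where 0 <= i < 14 and 0 <= j < 8.
The number of such monomials is 14 * 8 = 112

112


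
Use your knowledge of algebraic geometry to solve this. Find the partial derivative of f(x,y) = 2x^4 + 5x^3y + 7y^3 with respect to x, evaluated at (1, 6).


df/dx = 4*2*x^3 + 3*5*x^2*y
At (1,6): 4*2*1^3 + 3*5*1^2*6
= 8 + 90
= 98

98


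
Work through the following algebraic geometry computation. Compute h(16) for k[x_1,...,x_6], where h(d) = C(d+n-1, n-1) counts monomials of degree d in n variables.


The Hilbert function for the polynomial ring in 6 variables is:
h(d) = C(d+n-1, n-1)
h(16) = C(16+6-1, 6-1) = C(21, 5)
= 21! / (5! * 16!)
= 20349

20349


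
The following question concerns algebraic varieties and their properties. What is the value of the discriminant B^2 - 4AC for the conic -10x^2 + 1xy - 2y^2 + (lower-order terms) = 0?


The discriminant of a conic Ax^2 + Bxy + Cy^2 + ... = 0 is B^2 - 4AC.
B^2 = 1^2 = 1
4AC = 4*(-10)*(-2) = 80
Discriminant = 1 - 80 = -79

-79


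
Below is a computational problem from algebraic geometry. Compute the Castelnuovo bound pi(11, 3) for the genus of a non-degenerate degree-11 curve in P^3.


Castelnuovo's bound: write d - 1 = m(r-1) + epsilon with 0 <= epsilon < r-1.
d - 1 = 11 - 1 = 10
r - 1 = 3 - 1 = 2
10 = 5*2 + 0, so m = 5, epsilon = 0
pi(d, r) = m(m-1)(r-1)/2 + m*epsilon
= 5*4*2/2 + 5*0
= 40/2 + 0
= 20 + 0 = 20

20


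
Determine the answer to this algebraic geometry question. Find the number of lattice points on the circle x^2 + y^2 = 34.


Systematically check integer values of x where x^2 <= 34.
For each valid x, check if 34 - x^2 is a perfect square.
x=3: 34 - 9 = 25, sqrt = 5 (valid)
x=5: 34 - 25 = 9, sqrt = 3 (valid)
Total integer solutions found: 8

8


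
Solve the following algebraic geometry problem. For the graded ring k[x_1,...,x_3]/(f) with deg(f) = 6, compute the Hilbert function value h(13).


For R = k[x_1,...,x_n]/(f) with f homogeneous of degree e:
The Hilbert series is (1 - t^e)/(1 - t)^n.
So h(d) = C(d+n-1, n-1) - C(d-e+n-1, n-1) for d >= e.
With n=3, e=6, d=13:
C(13+3-1, 3-1) = C(15, 2) = 105
C(13-6+3-1, 3-1) = C(9, 2) = 36
h(13) = 105 - 36 = 69

69


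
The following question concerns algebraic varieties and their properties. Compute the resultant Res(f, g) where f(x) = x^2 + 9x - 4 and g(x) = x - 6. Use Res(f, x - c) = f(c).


For Res(f, x - c), we evaluate f at x = c.
f(6) = 6^2 + 9*6 - 4
= 36 + 54 - 4
= 90 - 4 = 86
Res(f, g) = 86

86


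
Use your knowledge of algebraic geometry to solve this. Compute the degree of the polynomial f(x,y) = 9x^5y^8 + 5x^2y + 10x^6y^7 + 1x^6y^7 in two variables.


Examine each term for its total degree (sum of exponents).
  Term '9x^5y^8' has total degree 5+8 = 13.
  Term '5x^2y' has total degree 2+1 = 3.
  Term '10x^6y^7' has total degree 6+7 = 13.
  Term '1x^6y^7' has total degree 6+7 = 13.
The maximum total degree among all terms is 13.

13


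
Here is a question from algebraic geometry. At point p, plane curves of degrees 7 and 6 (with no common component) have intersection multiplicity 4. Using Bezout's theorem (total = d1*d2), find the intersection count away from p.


By Bezout's theorem, the total intersection number is d1 * d2.
Total = 7 * 6 = 42
Intersection multiplicity at p = 4
Remaining intersections = 42 - 4 = 38

38


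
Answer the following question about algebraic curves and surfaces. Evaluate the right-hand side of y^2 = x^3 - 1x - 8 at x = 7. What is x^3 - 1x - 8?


Compute x^3 - 1x - 8 at x = 7:
x^3 = 7^3 = 343
(-1)*x = (-1)*7 = -7
Sum: 343 - 7 - 8 = 328

328


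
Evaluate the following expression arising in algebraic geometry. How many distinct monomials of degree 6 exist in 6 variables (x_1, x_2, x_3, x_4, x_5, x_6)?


The number of degree-6 monomials in 6 variables is C(d+n-1, n-1).
= C(6+6-1, 6-1) = C(11, 5)
= 462

462


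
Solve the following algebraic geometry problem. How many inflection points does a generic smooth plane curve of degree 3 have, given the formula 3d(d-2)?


For a general smooth plane curve C of degree d, the inflection points are
the intersection of C with its Hessian curve, which has degree 3(d-2).
By Bezout, the total intersection number is d * 3(d-2) = 3 * 3 = 9.
For a general curve every flex is ordinary, so each contributes
multiplicity 1 to C·Hess(C), and the number of distinct inflection
points is 3d(d-2).
Inflection points = 3*3*(3-2) = 3*3*1 = 9

9


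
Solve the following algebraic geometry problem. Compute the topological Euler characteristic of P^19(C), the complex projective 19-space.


The complex projective space P^19 has one cell in each even real dimension 0, 2, ..., 38.
The cohomology groups are H^{2k}(P^19) = Z for k = 0,...,19, and 0 otherwise.
Euler characteristic = sum of Betti numbers = 1 per even-dimensional cohomology group.
chi(P^19) = 19 + 1 = 20

20


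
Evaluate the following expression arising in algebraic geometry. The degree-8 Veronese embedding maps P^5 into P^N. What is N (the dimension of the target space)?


The Veronese embedding v_d: P^n -> P^N maps each point to all
degree-d monomials in n+1 homogeneous coordinates.
N = C(n+d, d) - 1
N = C(5+8, 8) - 1
N = C(13, 8) - 1
C(13, 8) = 1287
N = 1287 - 1 = 1286

1286


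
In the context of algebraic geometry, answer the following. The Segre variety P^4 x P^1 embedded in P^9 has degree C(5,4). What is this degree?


The degree of the Segre variety P^4 x P^1 is C(m+n, m).
= C(5, 4)
= 5

5


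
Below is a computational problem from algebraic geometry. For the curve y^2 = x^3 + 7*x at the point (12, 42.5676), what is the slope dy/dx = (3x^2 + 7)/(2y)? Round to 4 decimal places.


Using implicit differentiation of y^2 = x^3 + 7*x:
2y * dy/dx = 3x^2 + 7
dy/dx = (3x^2 + 7)/(2y)
Numerator: 3*12^2 + 7 = 439
Denominator: 2*42.5676 = 85.1352
dy/dx = 439/85.1352 = 5.1565

5.1565


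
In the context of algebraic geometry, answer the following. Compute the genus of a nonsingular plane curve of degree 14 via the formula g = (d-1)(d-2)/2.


Using the genus formula for smooth plane curves:
g = (d-1)(d-2)/2
g = (14-1)(14-2)/2
g = 13*12/2
g = 156/2 = 78

78


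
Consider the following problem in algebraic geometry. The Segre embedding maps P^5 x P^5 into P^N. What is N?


The Segre embedding maps P^m x P^n into P^N via
all products of coordinates from each factor.
N = (m+1)(n+1) - 1
N = (5+1)(5+1) - 1
N = 6*6 - 1
N = 36 - 1 = 35

35


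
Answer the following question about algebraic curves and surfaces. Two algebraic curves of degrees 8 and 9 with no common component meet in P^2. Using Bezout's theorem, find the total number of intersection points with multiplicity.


Bezout's theorem states the intersection count equals the product of degrees.
Intersection count = 8 * 9 = 72

72


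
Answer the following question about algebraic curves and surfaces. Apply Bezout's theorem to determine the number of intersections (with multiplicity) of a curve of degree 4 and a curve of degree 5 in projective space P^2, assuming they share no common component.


Bezout's theorem states the intersection count equals the product of degrees.
Intersection count = 4 * 5 = 20

20
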